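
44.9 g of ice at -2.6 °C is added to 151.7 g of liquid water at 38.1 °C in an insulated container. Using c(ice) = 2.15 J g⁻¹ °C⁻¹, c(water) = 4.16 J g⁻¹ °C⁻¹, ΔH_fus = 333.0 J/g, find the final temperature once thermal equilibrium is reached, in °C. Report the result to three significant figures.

T_f = 10.8 °C

Heat to bring ice to 0 °C and melt it: q₁ = 44.9×2.15×2.6 + 44.9×333.0 = 15203 J
Heat the water can supply cooling to 0 °C: 151.7×4.16×38.1 = 24043.8 J > q₁, so all ice melts.
Energy balance: 151.7×4.16×(38.1 − T) = 15203 + 44.9×4.16×(T − 0)
631.072(38.1 − T) = 15203 + 186.784 T
24043.8 − 15203 = 817.856 T
T = 8840.8 / 817.856 = 10.81 °C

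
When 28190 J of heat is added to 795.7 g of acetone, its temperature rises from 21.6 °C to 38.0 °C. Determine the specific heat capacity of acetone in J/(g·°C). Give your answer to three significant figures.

c = 2.16 J/(g·°C)

c = q / (m ΔT) = 28190 / (795.7 × 16.4)
c = 28190 / 13049.48 = 2.16 J/(g·°C)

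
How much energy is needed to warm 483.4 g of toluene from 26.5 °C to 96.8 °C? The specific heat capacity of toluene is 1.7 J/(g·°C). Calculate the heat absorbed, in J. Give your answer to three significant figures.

q = m c ΔT = 483.4 × 1.7 × (96.8 − 26.5)
q = 483.4 × 1.7 × 70.3 = 57770 J

q = 57800 J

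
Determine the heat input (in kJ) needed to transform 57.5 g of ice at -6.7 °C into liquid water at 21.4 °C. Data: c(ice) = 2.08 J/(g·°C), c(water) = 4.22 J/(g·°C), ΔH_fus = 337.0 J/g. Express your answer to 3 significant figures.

q1 (heat ice -6.7→0.0 °C): 57.5 × 2.08 × 6.7 = 801 J
q2 (melt at 0 °C): 57.5 × 337.0 = 19378 J
q3 (heat water 0.0→21.4 °C): 57.5 × 4.22 × 21.4 = 5193 J
Total: 801 + 19378 + 5193 = 25372 J = 25.4 kJ

q = 25.4 kJ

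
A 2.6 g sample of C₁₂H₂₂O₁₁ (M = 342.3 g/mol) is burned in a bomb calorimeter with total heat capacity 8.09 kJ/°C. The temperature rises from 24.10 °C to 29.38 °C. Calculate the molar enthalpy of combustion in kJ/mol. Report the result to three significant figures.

ΔH = -5620 kJ/mol

ΔT = 29.38 − 24.10 = 5.28 °C
q_cal = C_cal × ΔT = 8.09 × 5.28 = 42.7152 kJ
n = 2.6 / 342.3 = 0.007596 mol
q_rxn = −q_cal = -42.7152 kJ
ΔH = -42.7152 / 0.007596 = -5623 kJ/mol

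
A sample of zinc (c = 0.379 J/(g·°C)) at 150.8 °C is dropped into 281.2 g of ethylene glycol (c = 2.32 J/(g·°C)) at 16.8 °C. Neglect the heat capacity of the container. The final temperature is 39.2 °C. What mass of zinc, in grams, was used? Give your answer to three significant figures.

m = 345 g

q_gained = (281.2 × 2.32) × (39.2 − 16.8) = 14610 J
q_lost = m × 0.379 × (150.8 − 39.2) = 42.2964 m
m = 14610 / 42.2964 = 345 g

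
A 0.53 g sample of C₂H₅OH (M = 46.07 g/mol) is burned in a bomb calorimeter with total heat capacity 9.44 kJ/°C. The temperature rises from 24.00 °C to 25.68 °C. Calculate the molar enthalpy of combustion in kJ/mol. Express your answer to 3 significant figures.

ΔH = -1380 kJ/mol

ΔT = 25.68 − 24.00 = 1.68 °C
q_cal = C_cal × ΔT = 9.44 × 1.68 = 15.8592 kJ
n = 0.53 / 46.07 = 0.01150 mol
q_rxn = −q_cal = -15.8592 kJ
ΔH = -15.8592 / 0.01150 = -1379 kJ/mol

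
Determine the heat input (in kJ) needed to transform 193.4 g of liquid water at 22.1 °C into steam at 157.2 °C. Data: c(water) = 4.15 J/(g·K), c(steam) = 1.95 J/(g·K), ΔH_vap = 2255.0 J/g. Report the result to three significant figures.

q = 520 kJ

q1 (heat water 22.1→100.0 °C): 193.4 × 4.15 × 77.9 = 62523 J
q2 (vaporize at 100 °C): 193.4 × 2255.0 = 436117 J
q3 (heat steam 100.0→157.2 °C): 193.4 × 1.95 × 57.2 = 21572 J
Total: 62523 + 436117 + 21572 = 520212 J = 520 kJ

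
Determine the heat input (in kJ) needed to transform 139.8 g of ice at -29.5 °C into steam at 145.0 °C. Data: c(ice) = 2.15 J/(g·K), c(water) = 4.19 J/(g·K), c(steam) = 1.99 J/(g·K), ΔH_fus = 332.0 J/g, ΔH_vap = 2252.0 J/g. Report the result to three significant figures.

q1 (heat ice -29.5→0.0 °C): 139.8 × 2.15 × 29.5 = 8867 J
q2 (melt at 0 °C): 139.8 × 332.0 = 46414 J
q3 (heat water 0.0→100.0 °C): 139.8 × 4.19 × 100.0 = 58576 J
q4 (vaporize at 100 °C): 139.8 × 2252.0 = 314830 J
q5 (heat steam 100.0→145.0 °C): 139.8 × 1.99 × 45.0 = 12519 J
Total: 8867 + 46414 + 58576 + 314830 + 12519 = 441206 J = 441 kJ

q = 441 kJ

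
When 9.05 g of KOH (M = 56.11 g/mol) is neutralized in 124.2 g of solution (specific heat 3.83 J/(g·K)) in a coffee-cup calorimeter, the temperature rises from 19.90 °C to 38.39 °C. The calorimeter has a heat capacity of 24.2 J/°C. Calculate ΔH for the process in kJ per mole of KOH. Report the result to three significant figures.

|ΔT| = |38.39 − 19.90| = 18.49 °C
|q_surr| = (124.2 × 3.83 + 24.2) × 18.49 = 499.886 × 18.49 = 9243 J
n(KOH) = 9.05 / 56.11 = 0.1613 mol
Temperature rose, so q_rxn = −|q_surr| = -9.243 kJ
ΔH = q_rxn / n = -57.30 kJ/mol

ΔH = -57.3 kJ/mol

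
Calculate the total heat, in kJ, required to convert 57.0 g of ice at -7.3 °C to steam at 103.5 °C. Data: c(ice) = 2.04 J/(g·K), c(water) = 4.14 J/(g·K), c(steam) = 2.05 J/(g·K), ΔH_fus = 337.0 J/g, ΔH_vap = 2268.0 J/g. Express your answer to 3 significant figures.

q = 173 kJ

q1 (heat ice -7.3→0.0 °C): 57.0 × 2.04 × 7.3 = 849 J
q2 (melt at 0 °C): 57.0 × 337.0 = 19209 J
q3 (heat water 0.0→100.0 °C): 57.0 × 4.14 × 100.0 = 23598 J
q4 (vaporize at 100 °C): 57.0 × 2268.0 = 129276 J
q5 (heat steam 100.0→103.5 °C): 57.0 × 2.05 × 3.5 = 409 J
Total: 849 + 19209 + 23598 + 129276 + 409 = 173341 J = 173 kJ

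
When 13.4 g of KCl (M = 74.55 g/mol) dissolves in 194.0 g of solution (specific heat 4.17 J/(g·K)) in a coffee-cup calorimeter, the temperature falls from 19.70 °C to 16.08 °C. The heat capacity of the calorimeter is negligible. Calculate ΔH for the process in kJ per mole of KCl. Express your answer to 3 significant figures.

|ΔT| = |16.08 − 19.70| = 3.62 °C
|q_surr| = (194.0 × 4.17) × 3.62 = 808.98 × 3.62 = 2929 J
n(KCl) = 13.4 / 74.55 = 0.1797 mol
Temperature fell, so q_rxn = +|q_surr| = 2.929 kJ
ΔH = q_rxn / n = 16.30 kJ/mol

ΔH = 16.3 kJ/mol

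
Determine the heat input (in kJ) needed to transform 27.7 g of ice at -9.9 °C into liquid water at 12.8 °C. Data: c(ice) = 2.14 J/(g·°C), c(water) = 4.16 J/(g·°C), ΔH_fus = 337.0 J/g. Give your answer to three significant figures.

q = 11.4 kJ

q1 (heat ice -9.9→0.0 °C): 27.7 × 2.14 × 9.9 = 587 J
q2 (melt at 0 °C): 27.7 × 337.0 = 9335 J
q3 (heat water 0.0→12.8 °C): 27.7 × 4.16 × 12.8 = 1475 J
Total: 587 + 9335 + 1475 = 11397 J = 11.4 kJ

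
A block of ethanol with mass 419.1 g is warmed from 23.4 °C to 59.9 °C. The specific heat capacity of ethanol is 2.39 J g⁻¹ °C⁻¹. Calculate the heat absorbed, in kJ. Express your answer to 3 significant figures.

q = m c ΔT = 419.1 × 2.39 × (59.9 − 23.4)
q = 419.1 × 2.39 × 36.5 = 36560 J = 36.6 kJ

q = 36.6 kJ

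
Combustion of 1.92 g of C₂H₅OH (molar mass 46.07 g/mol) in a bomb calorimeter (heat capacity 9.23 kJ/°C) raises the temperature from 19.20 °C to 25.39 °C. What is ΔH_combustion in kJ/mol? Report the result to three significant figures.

ΔT = 25.39 − 19.20 = 6.19 °C
q_cal = C_cal × ΔT = 9.23 × 6.19 = 57.1337 kJ
n = 1.92 / 46.07 = 0.04168 mol
q_rxn = −q_cal = -57.1337 kJ
ΔH = -57.1337 / 0.04168 = -1371 kJ/mol

ΔH = -1370 kJ/mol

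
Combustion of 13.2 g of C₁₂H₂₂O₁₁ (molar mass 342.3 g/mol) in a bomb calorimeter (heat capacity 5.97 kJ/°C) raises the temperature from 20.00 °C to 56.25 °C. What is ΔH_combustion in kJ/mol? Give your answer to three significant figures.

ΔH = -5610 kJ/mol

ΔT = 56.25 − 20.00 = 36.25 °C
q_cal = C_cal × ΔT = 5.97 × 36.25 = 216.4125 kJ
n = 13.2 / 342.3 = 0.03856 mol
q_rxn = −q_cal = -216.4125 kJ
ΔH = -216.4125 / 0.03856 = -5612 kJ/mol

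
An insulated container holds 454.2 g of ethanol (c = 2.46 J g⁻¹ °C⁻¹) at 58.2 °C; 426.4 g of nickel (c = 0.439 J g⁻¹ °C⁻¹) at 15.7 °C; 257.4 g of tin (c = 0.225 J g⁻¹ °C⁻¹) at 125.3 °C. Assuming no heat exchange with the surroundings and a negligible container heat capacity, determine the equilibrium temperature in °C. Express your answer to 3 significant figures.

T_f = 55.2 °C

Σ mᵢcᵢ(T − Tᵢ) = 0  ⇒  T = Σ mᵢcᵢTᵢ / Σ mᵢcᵢ
Σ mᵢcᵢ = 454.2×2.46 + 426.4×0.439 + 257.4×0.225 = 1362.4366
Σ mᵢcᵢTᵢ = 1117.332×58.2 + 187.1896×15.7 + 57.915×125.3 = 75224
T = 75224 / 1362.4366 = 55.21 °C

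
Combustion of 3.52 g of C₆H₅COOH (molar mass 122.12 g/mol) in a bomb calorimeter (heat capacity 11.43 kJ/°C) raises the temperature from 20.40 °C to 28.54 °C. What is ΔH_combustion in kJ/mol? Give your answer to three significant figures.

ΔT = 28.54 − 20.40 = 8.14 °C
q_cal = C_cal × ΔT = 11.43 × 8.14 = 93.0402 kJ
n = 3.52 / 122.12 = 0.02882 mol
q_rxn = −q_cal = -93.0402 kJ
ΔH = -93.0402 / 0.02882 = -3228 kJ/mol

ΔH = -3230 kJ/mol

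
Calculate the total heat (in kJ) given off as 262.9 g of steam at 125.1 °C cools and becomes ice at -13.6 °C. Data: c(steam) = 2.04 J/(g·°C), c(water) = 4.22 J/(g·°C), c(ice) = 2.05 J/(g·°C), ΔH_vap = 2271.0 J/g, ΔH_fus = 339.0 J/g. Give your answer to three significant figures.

q1 (cool steam 125.1→100 °C): 262.9 × 2.04 × 25.1 = 13462 J
q2 (condense at 100 °C): 262.9 × 2271.0 = 597046 J
q3 (cool water 100→0 °C): 262.9 × 4.22 × 100.0 = 110944 J
q4 (freeze at 0 °C): 262.9 × 339.0 = 89123 J
q5 (cool ice 0→-13.6 °C): 262.9 × 2.05 × 13.6 = 7330 J
Total: 13462 + 597046 + 110944 + 89123 + 7330 = 817905 J = 818 kJ

q = 818 kJ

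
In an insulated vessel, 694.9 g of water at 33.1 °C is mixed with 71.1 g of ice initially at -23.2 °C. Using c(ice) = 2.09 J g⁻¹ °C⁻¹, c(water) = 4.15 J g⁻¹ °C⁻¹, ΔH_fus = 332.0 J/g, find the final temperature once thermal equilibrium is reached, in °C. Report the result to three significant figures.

T_f = 21.5 °C

Heat to bring ice to 0 °C and melt it: q₁ = 71.1×2.09×23.2 + 71.1×332.0 = 27053 J
Heat the water can supply cooling to 0 °C: 694.9×4.15×33.1 = 95454.9 J > q₁, so all ice melts.
Energy balance: 694.9×4.15×(33.1 − T) = 27053 + 71.1×4.15×(T − 0)
2883.835(33.1 − T) = 27053 + 295.065 T
95454.9 − 27053 = 3178.900 T
T = 68401.9 / 3178.900 = 21.52 °C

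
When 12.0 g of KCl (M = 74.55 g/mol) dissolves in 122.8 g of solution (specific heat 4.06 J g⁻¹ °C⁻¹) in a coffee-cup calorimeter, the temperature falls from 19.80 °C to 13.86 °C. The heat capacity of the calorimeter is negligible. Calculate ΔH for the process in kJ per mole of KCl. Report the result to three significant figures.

ΔH = 18.4 kJ/mol

|ΔT| = |13.86 − 19.80| = 5.94 °C
|q_surr| = (122.8 × 4.06) × 5.94 = 498.568 × 5.94 = 2961 J
n(KCl) = 12.0 / 74.55 = 0.1610 mol
Temperature fell, so q_rxn = +|q_surr| = 2.961 kJ
ΔH = q_rxn / n = 18.39 kJ/mol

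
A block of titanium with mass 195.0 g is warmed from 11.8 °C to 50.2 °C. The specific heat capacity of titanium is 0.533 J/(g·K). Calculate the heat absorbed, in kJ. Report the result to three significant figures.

q = m c ΔT = 195.0 × 0.533 × (50.2 − 11.8)
q = 195.0 × 0.533 × 38.4 = 3991 J = 3.99 kJ

q = 3.99 kJ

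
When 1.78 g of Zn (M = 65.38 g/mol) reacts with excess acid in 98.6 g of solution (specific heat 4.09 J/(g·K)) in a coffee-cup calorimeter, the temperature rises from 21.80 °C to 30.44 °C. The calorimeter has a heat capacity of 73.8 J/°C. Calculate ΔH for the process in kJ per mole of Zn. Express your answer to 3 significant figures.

|ΔT| = |30.44 − 21.80| = 8.64 °C
|q_surr| = (98.6 × 4.09 + 73.8) × 8.64 = 477.074 × 8.64 = 4122 J
n(Zn) = 1.78 / 65.38 = 0.02723 mol
Temperature rose, so q_rxn = −|q_surr| = -4.122 kJ
ΔH = q_rxn / n = -151.4 kJ/mol

ΔH = -151 kJ/mol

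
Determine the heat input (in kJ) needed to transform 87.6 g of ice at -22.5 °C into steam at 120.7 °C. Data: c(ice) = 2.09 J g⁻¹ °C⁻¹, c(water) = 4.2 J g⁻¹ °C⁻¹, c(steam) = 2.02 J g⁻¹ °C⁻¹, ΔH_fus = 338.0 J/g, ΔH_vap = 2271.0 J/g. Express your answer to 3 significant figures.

q1 (heat ice -22.5→0.0 °C): 87.6 × 2.09 × 22.5 = 4119 J
q2 (melt at 0 °C): 87.6 × 338.0 = 29609 J
q3 (heat water 0.0→100.0 °C): 87.6 × 4.2 × 100.0 = 36792 J
q4 (vaporize at 100 °C): 87.6 × 2271.0 = 198940 J
q5 (heat steam 100.0→120.7 °C): 87.6 × 2.02 × 20.7 = 3663 J
Total: 4119 + 29609 + 36792 + 198940 + 3663 = 273123 J = 273 kJ

q = 273 kJ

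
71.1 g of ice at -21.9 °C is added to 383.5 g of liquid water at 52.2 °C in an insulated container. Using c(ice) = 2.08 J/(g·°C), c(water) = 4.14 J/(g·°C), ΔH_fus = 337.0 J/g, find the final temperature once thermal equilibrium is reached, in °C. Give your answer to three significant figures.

Heat to bring ice to 0 °C and melt it: q₁ = 71.1×2.08×21.9 + 71.1×337.0 = 27199 J
Heat the water can supply cooling to 0 °C: 383.5×4.14×52.2 = 82877.4 J > q₁, so all ice melts.
Energy balance: 383.5×4.14×(52.2 − T) = 27199 + 71.1×4.14×(T − 0)
1587.69(52.2 − T) = 27199 + 294.354 T
82877.4 − 27199 = 1882.044 T
T = 55678.4 / 1882.044 = 29.58 °C

T_f = 29.6 °C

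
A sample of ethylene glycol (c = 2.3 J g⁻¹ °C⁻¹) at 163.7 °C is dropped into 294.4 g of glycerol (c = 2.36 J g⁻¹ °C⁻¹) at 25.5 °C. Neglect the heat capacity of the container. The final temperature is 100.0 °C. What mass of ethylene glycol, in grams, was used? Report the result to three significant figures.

m = 353 g

q_gained = (294.4 × 2.36) × (100.0 − 25.5) = 51760 J
q_lost = m × 2.3 × (163.7 − 100.0) = 146.51 m
m = 51760 / 146.51 = 353 g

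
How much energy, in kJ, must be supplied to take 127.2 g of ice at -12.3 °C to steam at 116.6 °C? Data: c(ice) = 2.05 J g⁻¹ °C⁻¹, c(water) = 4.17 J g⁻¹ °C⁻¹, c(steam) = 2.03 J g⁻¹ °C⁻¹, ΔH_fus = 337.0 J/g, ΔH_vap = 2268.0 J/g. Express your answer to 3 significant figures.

q1 (heat ice -12.3→0.0 °C): 127.2 × 2.05 × 12.3 = 3207 J
q2 (melt at 0 °C): 127.2 × 337.0 = 42866 J
q3 (heat water 0.0→100.0 °C): 127.2 × 4.17 × 100.0 = 53042 J
q4 (vaporize at 100 °C): 127.2 × 2268.0 = 288490 J
q5 (heat steam 100.0→116.6 °C): 127.2 × 2.03 × 16.6 = 4286 J
Total: 3207 + 42866 + 53042 + 288490 + 4286 = 391891 J = 392 kJ

q = 392 kJ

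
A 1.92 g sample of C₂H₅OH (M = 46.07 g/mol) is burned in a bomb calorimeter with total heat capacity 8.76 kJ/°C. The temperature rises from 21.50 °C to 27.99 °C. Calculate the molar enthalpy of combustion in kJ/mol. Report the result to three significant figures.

ΔT = 27.99 − 21.50 = 6.49 °C
q_cal = C_cal × ΔT = 8.76 × 6.49 = 56.8524 kJ
n = 1.92 / 46.07 = 0.04168 mol
q_rxn = −q_cal = -56.8524 kJ
ΔH = -56.8524 / 0.04168 = -1364 kJ/mol

ΔH = -1360 kJ/mol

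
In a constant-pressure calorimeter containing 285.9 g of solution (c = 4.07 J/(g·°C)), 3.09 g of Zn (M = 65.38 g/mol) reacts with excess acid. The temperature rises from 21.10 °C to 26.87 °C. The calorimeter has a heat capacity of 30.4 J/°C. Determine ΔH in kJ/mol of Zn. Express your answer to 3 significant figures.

|ΔT| = |26.87 − 21.10| = 5.77 °C
|q_surr| = (285.9 × 4.07 + 30.4) × 5.77 = 1194.013 × 5.77 = 6889 J
n(Zn) = 3.09 / 65.38 = 0.04726 mol
Temperature rose, so q_rxn = −|q_surr| = -6.889 kJ
ΔH = q_rxn / n = -145.8 kJ/mol

ΔH = -146 kJ/mol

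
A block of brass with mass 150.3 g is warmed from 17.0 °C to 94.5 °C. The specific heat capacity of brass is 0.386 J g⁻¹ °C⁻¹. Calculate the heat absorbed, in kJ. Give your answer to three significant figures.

q = m c ΔT = 150.3 × 0.386 × (94.5 − 17.0)
q = 150.3 × 0.386 × 77.5 = 4496 J = 4.50 kJ

q = 4.50 kJ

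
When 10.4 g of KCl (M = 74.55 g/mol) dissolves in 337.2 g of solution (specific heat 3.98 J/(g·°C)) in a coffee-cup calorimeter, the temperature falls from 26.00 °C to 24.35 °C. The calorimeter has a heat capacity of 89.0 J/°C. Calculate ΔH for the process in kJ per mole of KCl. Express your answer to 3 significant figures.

ΔH = 16.9 kJ/mol

|ΔT| = |24.35 − 26.00| = 1.65 °C
|q_surr| = (337.2 × 3.98 + 89.0) × 1.65 = 1431.056 × 1.65 = 2361 J
n(KCl) = 10.4 / 74.55 = 0.1395 mol
Temperature fell, so q_rxn = +|q_surr| = 2.361 kJ
ΔH = q_rxn / n = 16.92 kJ/mol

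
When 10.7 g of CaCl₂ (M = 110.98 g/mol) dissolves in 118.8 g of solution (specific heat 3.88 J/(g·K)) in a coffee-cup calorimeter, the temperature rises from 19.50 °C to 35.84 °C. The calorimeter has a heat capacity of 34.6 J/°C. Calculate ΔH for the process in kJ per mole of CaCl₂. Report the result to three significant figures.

|ΔT| = |35.84 − 19.50| = 16.34 °C
|q_surr| = (118.8 × 3.88 + 34.6) × 16.34 = 495.544 × 16.34 = 8097 J
n(CaCl₂) = 10.7 / 110.98 = 0.09641 mol
Temperature rose, so q_rxn = −|q_surr| = -8.097 kJ
ΔH = q_rxn / n = -83.99 kJ/mol

ΔH = -84.0 kJ/mol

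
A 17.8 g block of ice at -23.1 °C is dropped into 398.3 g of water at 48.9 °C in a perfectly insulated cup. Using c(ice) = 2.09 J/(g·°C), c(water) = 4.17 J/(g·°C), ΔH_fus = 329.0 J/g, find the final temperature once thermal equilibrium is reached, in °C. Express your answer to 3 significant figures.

T_f = 42.9 °C

Heat to bring ice to 0 °C and melt it: q₁ = 17.8×2.09×23.1 + 17.8×329.0 = 6715.6 J
Heat the water can supply cooling to 0 °C: 398.3×4.17×48.9 = 81218.5 J > q₁, so all ice melts.
Energy balance: 398.3×4.17×(48.9 − T) = 6715.6 + 17.8×4.17×(T − 0)
1660.911(48.9 − T) = 6715.6 + 74.226 T
81218.5 − 6715.6 = 1735.137 T
T = 74502.9 / 1735.137 = 42.94 °C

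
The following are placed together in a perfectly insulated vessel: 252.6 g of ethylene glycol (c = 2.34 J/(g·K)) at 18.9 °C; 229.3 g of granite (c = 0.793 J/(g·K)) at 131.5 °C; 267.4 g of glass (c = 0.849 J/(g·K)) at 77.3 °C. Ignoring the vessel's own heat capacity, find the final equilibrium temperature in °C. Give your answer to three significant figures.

T_f = 52.6 °C

Σ mᵢcᵢ(T − Tᵢ) = 0  ⇒  T = Σ mᵢcᵢTᵢ / Σ mᵢcᵢ
Σ mᵢcᵢ = 252.6×2.34 + 229.3×0.793 + 267.4×0.849 = 999.9415
Σ mᵢcᵢTᵢ = 591.084×18.9 + 181.8349×131.5 + 227.0226×77.3 = 52632
T = 52632 / 999.9415 = 52.64 °C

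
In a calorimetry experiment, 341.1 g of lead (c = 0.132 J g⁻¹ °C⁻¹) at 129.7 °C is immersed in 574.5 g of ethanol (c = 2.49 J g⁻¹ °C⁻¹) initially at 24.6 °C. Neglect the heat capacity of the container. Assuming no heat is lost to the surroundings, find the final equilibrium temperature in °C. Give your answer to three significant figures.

Heat lost by lead = heat gained by ethanol.
(341.1)(0.132)(129.7 − T) = (574.5)(2.49)(T − 24.6)
45.0252 (129.7 − T) = 1430.505 (T − 24.6)
5839.8 − 45.0252 T = 1430.505 T − 35190
41029.8 = 1475.5302 T
T = 27.81 °C

T_f = 27.8 °C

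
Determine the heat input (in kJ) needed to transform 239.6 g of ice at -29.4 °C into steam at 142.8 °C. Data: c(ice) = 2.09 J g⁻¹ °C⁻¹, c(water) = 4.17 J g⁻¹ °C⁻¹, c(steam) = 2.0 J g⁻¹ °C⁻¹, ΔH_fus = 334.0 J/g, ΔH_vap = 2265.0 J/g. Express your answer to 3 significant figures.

q1 (heat ice -29.4→0.0 °C): 239.6 × 2.09 × 29.4 = 14722 J
q2 (melt at 0 °C): 239.6 × 334.0 = 80026 J
q3 (heat water 0.0→100.0 °C): 239.6 × 4.17 × 100.0 = 99913 J
q4 (vaporize at 100 °C): 239.6 × 2265.0 = 542694 J
q5 (heat steam 100.0→142.8 °C): 239.6 × 2.0 × 42.8 = 20510 J
Total: 14722 + 80026 + 99913 + 542694 + 20510 = 757865 J = 758 kJ

q = 758 kJ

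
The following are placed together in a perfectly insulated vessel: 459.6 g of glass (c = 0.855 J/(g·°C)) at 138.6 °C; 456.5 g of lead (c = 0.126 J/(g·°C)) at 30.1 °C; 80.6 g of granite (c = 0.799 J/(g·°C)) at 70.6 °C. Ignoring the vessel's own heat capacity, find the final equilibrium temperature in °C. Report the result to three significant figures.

Σ mᵢcᵢ(T − Tᵢ) = 0  ⇒  T = Σ mᵢcᵢTᵢ / Σ mᵢcᵢ
Σ mᵢcᵢ = 459.6×0.855 + 456.5×0.126 + 80.6×0.799 = 514.8764
Σ mᵢcᵢTᵢ = 392.958×138.6 + 57.519×30.1 + 64.3994×70.6 = 60742
T = 60742 / 514.8764 = 118.0 °C

T_f = 118 °C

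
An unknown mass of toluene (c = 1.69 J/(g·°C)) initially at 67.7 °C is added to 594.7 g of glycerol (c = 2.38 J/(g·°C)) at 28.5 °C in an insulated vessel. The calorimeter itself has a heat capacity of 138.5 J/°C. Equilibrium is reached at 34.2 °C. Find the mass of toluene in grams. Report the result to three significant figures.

m = 156 g

q_gained = (594.7 × 2.38 + 138.5) × (34.2 − 28.5) = 8857 J
q_lost = m × 1.69 × (67.7 − 34.2) = 56.615 m
m = 8857 / 56.615 = 156 g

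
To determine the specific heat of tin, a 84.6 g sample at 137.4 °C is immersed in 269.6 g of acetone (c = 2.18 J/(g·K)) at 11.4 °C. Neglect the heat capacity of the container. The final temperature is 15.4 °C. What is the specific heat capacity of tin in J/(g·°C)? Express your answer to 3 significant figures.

c = 0.228 J/(g·°C)

q_gained = (269.6 × 2.18) × (15.4 − 11.4) = 2351 J
q_lost = 84.6 × c × (137.4 − 15.4) = 10321.2 c
Set equal: c = 2351 / 10321.2 = 0.228 J/(g·°C)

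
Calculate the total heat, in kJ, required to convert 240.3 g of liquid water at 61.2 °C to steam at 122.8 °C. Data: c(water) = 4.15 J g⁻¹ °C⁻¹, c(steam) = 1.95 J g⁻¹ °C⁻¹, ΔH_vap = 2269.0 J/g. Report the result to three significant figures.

q = 595 kJ

q1 (heat water 61.2→100.0 °C): 240.3 × 4.15 × 38.8 = 38693 J
q2 (vaporize at 100 °C): 240.3 × 2269.0 = 545241 J
q3 (heat steam 100.0→122.8 °C): 240.3 × 1.95 × 22.8 = 10684 J
Total: 38693 + 545241 + 10684 = 594618 J = 595 kJ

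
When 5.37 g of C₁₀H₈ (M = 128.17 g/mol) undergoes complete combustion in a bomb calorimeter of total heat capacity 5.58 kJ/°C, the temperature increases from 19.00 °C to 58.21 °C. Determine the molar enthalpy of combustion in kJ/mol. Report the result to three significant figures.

ΔT = 58.21 − 19.00 = 39.21 °C
q_cal = C_cal × ΔT = 5.58 × 39.21 = 218.7918 kJ
n = 5.37 / 128.17 = 0.04190 mol
q_rxn = −q_cal = -218.7918 kJ
ΔH = -218.7918 / 0.04190 = -5222 kJ/mol

ΔH = -5220 kJ/mol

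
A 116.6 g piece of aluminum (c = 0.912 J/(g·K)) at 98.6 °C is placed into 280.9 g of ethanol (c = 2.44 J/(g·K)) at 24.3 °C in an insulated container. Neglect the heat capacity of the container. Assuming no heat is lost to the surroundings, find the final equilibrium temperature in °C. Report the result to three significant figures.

Heat lost by aluminum = heat gained by ethanol.
(116.6)(0.912)(98.6 − T) = (280.9)(2.44)(T − 24.3)
106.3392 (98.6 − T) = 685.396 (T − 24.3)
10485 − 106.3392 T = 685.396 T − 16655
27140 = 791.7352 T
T = 34.28 °C

T_f = 34.3 °C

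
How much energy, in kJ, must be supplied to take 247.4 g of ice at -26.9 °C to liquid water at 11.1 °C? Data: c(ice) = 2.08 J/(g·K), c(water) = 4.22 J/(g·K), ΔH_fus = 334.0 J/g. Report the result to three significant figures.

q1 (heat ice -26.9→0.0 °C): 247.4 × 2.08 × 26.9 = 13843 J
q2 (melt at 0 °C): 247.4 × 334.0 = 82632 J
q3 (heat water 0.0→11.1 °C): 247.4 × 4.22 × 11.1 = 11589 J
Total: 13843 + 82632 + 11589 = 108064 J = 108 kJ

q = 108 kJ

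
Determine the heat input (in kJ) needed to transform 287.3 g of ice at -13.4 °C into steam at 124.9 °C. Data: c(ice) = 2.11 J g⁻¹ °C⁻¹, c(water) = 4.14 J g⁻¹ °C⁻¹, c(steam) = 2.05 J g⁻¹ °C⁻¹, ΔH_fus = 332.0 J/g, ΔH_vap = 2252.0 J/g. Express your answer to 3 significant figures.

q1 (heat ice -13.4→0.0 °C): 287.3 × 2.11 × 13.4 = 8123 J
q2 (melt at 0 °C): 287.3 × 332.0 = 95384 J
q3 (heat water 0.0→100.0 °C): 287.3 × 4.14 × 100.0 = 118942 J
q4 (vaporize at 100 °C): 287.3 × 2252.0 = 647000 J
q5 (heat steam 100.0→124.9 °C): 287.3 × 2.05 × 24.9 = 14665 J
Total: 8123 + 95384 + 118942 + 647000 + 14665 = 884114 J = 884 kJ

q = 884 kJ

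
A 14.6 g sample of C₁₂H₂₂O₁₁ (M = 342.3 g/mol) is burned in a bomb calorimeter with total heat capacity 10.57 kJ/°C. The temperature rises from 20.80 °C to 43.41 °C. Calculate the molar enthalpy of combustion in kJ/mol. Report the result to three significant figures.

ΔH = -5600 kJ/mol

ΔT = 43.41 − 20.80 = 22.61 °C
q_cal = C_cal × ΔT = 10.57 × 22.61 = 238.9877 kJ
n = 14.6 / 342.3 = 0.04265 mol
q_rxn = −q_cal = -238.9877 kJ
ΔH = -238.9877 / 0.04265 = -5603 kJ/mol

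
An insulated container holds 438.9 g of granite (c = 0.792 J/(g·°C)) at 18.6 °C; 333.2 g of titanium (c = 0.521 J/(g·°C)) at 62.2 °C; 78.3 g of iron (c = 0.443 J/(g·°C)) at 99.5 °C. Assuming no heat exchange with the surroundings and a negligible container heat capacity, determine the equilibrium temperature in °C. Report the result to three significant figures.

Σ mᵢcᵢ(T − Tᵢ) = 0  ⇒  T = Σ mᵢcᵢTᵢ / Σ mᵢcᵢ
Σ mᵢcᵢ = 438.9×0.792 + 333.2×0.521 + 78.3×0.443 = 555.8929
Σ mᵢcᵢTᵢ = 347.6088×18.6 + 173.5972×62.2 + 34.6869×99.5 = 20715
T = 20715 / 555.8929 = 37.26 °C

T_f = 37.3 °C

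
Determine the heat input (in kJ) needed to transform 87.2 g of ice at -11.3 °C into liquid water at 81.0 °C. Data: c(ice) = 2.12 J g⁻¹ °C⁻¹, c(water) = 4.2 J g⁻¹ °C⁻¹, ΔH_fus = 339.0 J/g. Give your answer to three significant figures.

q = 61.3 kJ

q1 (heat ice -11.3→0.0 °C): 87.2 × 2.12 × 11.3 = 2089 J
q2 (melt at 0 °C): 87.2 × 339.0 = 29561 J
q3 (heat water 0.0→81.0 °C): 87.2 × 4.2 × 81.0 = 29665 J
Total: 2089 + 29561 + 29665 = 61315 J = 61.3 kJ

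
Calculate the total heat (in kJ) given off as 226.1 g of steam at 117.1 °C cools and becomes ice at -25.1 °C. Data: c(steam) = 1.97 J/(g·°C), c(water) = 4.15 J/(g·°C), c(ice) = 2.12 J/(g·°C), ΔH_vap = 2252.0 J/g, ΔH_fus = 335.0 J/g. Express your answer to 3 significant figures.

q = 698 kJ

q1 (cool steam 117.1→100 °C): 226.1 × 1.97 × 17.1 = 7617 J
q2 (condense at 100 °C): 226.1 × 2252.0 = 509177 J
q3 (cool water 100→0 °C): 226.1 × 4.15 × 100.0 = 93832 J
q4 (freeze at 0 °C): 226.1 × 335.0 = 75744 J
q5 (cool ice 0→-25.1 °C): 226.1 × 2.12 × 25.1 = 12031 J
Total: 7617 + 509177 + 93832 + 75744 + 12031 = 698401 J = 698 kJ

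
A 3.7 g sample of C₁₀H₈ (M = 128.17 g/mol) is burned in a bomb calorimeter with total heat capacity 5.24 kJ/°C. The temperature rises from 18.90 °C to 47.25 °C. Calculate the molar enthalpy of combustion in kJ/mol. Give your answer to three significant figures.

ΔT = 47.25 − 18.90 = 28.35 °C
q_cal = C_cal × ΔT = 5.24 × 28.35 = 148.554 kJ
n = 3.7 / 128.17 = 0.02887 mol
q_rxn = −q_cal = -148.554 kJ
ΔH = -148.554 / 0.02887 = -5146 kJ/mol

ΔH = -5150 kJ/mol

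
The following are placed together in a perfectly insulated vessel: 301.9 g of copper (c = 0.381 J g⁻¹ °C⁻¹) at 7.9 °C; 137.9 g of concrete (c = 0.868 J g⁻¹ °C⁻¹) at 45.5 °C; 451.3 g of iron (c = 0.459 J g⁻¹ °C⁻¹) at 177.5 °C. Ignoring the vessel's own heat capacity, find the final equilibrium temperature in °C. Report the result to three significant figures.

Σ mᵢcᵢ(T − Tᵢ) = 0  ⇒  T = Σ mᵢcᵢTᵢ / Σ mᵢcᵢ
Σ mᵢcᵢ = 301.9×0.381 + 137.9×0.868 + 451.3×0.459 = 441.8678
Σ mᵢcᵢTᵢ = 115.0239×7.9 + 119.6972×45.5 + 207.1467×177.5 = 43123
T = 43123 / 441.8678 = 97.59 °C

T_f = 97.6 °C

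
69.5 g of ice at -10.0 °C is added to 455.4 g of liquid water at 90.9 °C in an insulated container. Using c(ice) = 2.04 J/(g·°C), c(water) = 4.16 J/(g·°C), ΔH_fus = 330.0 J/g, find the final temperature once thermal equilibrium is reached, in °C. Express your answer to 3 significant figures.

T_f = 67.7 °C

Heat to bring ice to 0 °C and melt it: q₁ = 69.5×2.04×10.0 + 69.5×330.0 = 24353 J
Heat the water can supply cooling to 0 °C: 455.4×4.16×90.9 = 172207 J > q₁, so all ice melts.
Energy balance: 455.4×4.16×(90.9 − T) = 24353 + 69.5×4.16×(T − 0)
1894.464(90.9 − T) = 24353 + 289.12 T
172207 − 24353 = 2183.584 T
T = 147854 / 2183.584 = 67.71 °C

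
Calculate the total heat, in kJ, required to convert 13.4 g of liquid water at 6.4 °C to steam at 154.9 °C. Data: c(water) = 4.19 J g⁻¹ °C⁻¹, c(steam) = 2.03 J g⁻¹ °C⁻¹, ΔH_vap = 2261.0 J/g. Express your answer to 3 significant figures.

q = 37.0 kJ

q1 (heat water 6.4→100.0 °C): 13.4 × 4.19 × 93.6 = 5255 J
q2 (vaporize at 100 °C): 13.4 × 2261.0 = 30297 J
q3 (heat steam 100.0→154.9 °C): 13.4 × 2.03 × 54.9 = 1493 J
Total: 5255 + 30297 + 1493 = 37045 J = 37.0 kJ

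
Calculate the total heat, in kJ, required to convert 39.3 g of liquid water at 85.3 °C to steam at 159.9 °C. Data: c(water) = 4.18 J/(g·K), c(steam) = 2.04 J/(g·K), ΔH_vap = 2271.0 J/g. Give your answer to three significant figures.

q = 96.5 kJ

q1 (heat water 85.3→100.0 °C): 39.3 × 4.18 × 14.7 = 2415 J
q2 (vaporize at 100 °C): 39.3 × 2271.0 = 89250 J
q3 (heat steam 100.0→159.9 °C): 39.3 × 2.04 × 59.9 = 4802 J
Total: 2415 + 89250 + 4802 = 96467 J = 96.5 kJ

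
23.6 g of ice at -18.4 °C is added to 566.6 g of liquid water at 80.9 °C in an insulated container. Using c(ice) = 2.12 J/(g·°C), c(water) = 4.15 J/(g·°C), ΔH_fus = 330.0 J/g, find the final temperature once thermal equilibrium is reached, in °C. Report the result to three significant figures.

T_f = 74.1 °C

Heat to bring ice to 0 °C and melt it: q₁ = 23.6×2.12×18.4 + 23.6×330.0 = 8708.6 J
Heat the water can supply cooling to 0 °C: 566.6×4.15×80.9 = 190227 J > q₁, so all ice melts.
Energy balance: 566.6×4.15×(80.9 − T) = 8708.6 + 23.6×4.15×(T − 0)
2351.39(80.9 − T) = 8708.6 + 97.94 T
190227 − 8708.6 = 2449.33 T
T = 181518.4 / 2449.33 = 74.11 °C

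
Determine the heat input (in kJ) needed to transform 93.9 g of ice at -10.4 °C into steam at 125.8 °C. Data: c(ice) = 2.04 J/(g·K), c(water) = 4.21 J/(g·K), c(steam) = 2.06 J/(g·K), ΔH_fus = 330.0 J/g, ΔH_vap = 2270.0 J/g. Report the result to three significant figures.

q = 291 kJ

q1 (heat ice -10.4→0.0 °C): 93.9 × 2.04 × 10.4 = 1992 J
q2 (melt at 0 °C): 93.9 × 330.0 = 30987 J
q3 (heat water 0.0→100.0 °C): 93.9 × 4.21 × 100.0 = 39532 J
q4 (vaporize at 100 °C): 93.9 × 2270.0 = 213153 J
q5 (heat steam 100.0→125.8 °C): 93.9 × 2.06 × 25.8 = 4991 J
Total: 1992 + 30987 + 39532 + 213153 + 4991 = 290655 J = 291 kJ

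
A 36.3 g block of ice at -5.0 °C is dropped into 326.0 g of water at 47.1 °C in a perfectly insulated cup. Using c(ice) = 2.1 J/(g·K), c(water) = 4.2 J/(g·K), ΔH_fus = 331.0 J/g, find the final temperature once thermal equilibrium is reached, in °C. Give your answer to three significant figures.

T_f = 34.2 °C

Heat to bring ice to 0 °C and melt it: q₁ = 36.3×2.1×5.0 + 36.3×331.0 = 12396 J
Heat the water can supply cooling to 0 °C: 326.0×4.2×47.1 = 64489.3 J > q₁, so all ice melts.
Energy balance: 326.0×4.2×(47.1 − T) = 12396 + 36.3×4.2×(T − 0)
1369.2(47.1 − T) = 12396 + 152.46 T
64489.3 − 12396 = 1521.66 T
T = 52093.3 / 1521.66 = 34.23 °C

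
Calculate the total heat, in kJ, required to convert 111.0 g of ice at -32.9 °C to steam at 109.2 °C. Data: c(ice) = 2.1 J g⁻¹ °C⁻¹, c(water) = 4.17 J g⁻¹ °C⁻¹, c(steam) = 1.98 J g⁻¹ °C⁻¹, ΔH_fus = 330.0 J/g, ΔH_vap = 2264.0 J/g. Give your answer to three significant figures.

q = 344 kJ

q1 (heat ice -32.9→0.0 °C): 111.0 × 2.1 × 32.9 = 7669 J
q2 (melt at 0 °C): 111.0 × 330.0 = 36630 J
q3 (heat water 0.0→100.0 °C): 111.0 × 4.17 × 100.0 = 46287 J
q4 (vaporize at 100 °C): 111.0 × 2264.0 = 251304 J
q5 (heat steam 100.0→109.2 °C): 111.0 × 1.98 × 9.2 = 2022 J
Total: 7669 + 36630 + 46287 + 251304 + 2022 = 343912 J = 344 kJ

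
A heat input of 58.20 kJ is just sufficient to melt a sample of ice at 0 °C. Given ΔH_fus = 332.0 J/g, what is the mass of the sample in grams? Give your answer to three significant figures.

m = 175 g

m = q / ΔH_fus = 58200 J / 332.0 J/g = 175 g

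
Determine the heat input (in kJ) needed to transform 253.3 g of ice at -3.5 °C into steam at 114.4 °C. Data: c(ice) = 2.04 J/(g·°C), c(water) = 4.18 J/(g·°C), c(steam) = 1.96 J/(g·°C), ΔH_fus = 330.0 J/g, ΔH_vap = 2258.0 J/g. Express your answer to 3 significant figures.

q1 (heat ice -3.5→0.0 °C): 253.3 × 2.04 × 3.5 = 1809 J
q2 (melt at 0 °C): 253.3 × 330.0 = 83589 J
q3 (heat water 0.0→100.0 °C): 253.3 × 4.18 × 100.0 = 105879 J
q4 (vaporize at 100 °C): 253.3 × 2258.0 = 571951 J
q5 (heat steam 100.0→114.4 °C): 253.3 × 1.96 × 14.4 = 7149 J
Total: 1809 + 83589 + 105879 + 571951 + 7149 = 770377 J = 770 kJ

q = 770 kJ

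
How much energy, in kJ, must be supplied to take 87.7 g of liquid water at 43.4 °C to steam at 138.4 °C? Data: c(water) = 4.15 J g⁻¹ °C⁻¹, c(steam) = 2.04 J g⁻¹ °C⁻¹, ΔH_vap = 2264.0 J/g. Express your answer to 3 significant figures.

q1 (heat water 43.4→100.0 °C): 87.7 × 4.15 × 56.6 = 20600 J
q2 (vaporize at 100 °C): 87.7 × 2264.0 = 198553 J
q3 (heat steam 100.0→138.4 °C): 87.7 × 2.04 × 38.4 = 6870 J
Total: 20600 + 198553 + 6870 = 226023 J = 226 kJ

q = 226 kJ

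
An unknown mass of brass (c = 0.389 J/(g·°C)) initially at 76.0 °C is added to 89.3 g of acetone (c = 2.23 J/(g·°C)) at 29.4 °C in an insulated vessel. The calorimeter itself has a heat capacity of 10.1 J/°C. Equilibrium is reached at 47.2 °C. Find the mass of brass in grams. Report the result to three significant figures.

m = 332 g

q_gained = (89.3 × 2.23 + 10.1) × (47.2 − 29.4) = 3724 J
q_lost = m × 0.389 × (76.0 − 47.2) = 11.2032 m
m = 3724 / 11.2032 = 332 g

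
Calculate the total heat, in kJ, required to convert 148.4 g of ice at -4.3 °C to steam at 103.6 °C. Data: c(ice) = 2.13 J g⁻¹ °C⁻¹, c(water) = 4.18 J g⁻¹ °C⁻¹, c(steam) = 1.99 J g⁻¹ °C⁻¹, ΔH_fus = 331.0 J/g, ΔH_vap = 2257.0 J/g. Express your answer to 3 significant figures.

q = 449 kJ

q1 (heat ice -4.3→0.0 °C): 148.4 × 2.13 × 4.3 = 1359 J
q2 (melt at 0 °C): 148.4 × 331.0 = 49120 J
q3 (heat water 0.0→100.0 °C): 148.4 × 4.18 × 100.0 = 62031 J
q4 (vaporize at 100 °C): 148.4 × 2257.0 = 334939 J
q5 (heat steam 100.0→103.6 °C): 148.4 × 1.99 × 3.6 = 1063 J
Total: 1359 + 49120 + 62031 + 334939 + 1063 = 448512 J = 449 kJ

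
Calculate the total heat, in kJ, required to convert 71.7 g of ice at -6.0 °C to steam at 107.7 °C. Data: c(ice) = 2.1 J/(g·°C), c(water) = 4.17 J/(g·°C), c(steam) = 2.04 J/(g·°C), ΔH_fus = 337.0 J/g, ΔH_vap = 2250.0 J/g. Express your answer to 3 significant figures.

q1 (heat ice -6.0→0.0 °C): 71.7 × 2.1 × 6.0 = 903 J
q2 (melt at 0 °C): 71.7 × 337.0 = 24163 J
q3 (heat water 0.0→100.0 °C): 71.7 × 4.17 × 100.0 = 29899 J
q4 (vaporize at 100 °C): 71.7 × 2250.0 = 161325 J
q5 (heat steam 100.0→107.7 °C): 71.7 × 2.04 × 7.7 = 1126 J
Total: 903 + 24163 + 29899 + 161325 + 1126 = 217416 J = 217 kJ

q = 217 kJ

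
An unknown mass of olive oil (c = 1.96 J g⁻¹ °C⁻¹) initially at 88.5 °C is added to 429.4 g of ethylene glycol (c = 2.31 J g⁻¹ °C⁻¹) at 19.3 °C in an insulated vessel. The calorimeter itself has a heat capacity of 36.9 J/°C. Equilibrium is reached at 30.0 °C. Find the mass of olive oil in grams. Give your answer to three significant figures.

q_gained = (429.4 × 2.31 + 36.9) × (30.0 − 19.3) = 11010 J
q_lost = m × 1.96 × (88.5 − 30.0) = 114.66 m
m = 11010 / 114.66 = 96.0 g

m = 96.0 g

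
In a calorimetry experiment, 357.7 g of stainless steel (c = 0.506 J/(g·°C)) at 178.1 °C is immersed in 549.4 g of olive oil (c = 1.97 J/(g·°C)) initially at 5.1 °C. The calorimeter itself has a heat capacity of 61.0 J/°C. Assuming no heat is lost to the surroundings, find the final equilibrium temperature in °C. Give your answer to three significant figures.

Heat lost by stainless steel = heat gained by olive oil + calorimeter.
(357.7)(0.506)(178.1 − T) = [(549.4)(1.97) + 61.0](T − 5.1)
180.9962 (178.1 − T) = 1143.318 (T − 5.1)
32235 − 180.9962 T = 1143.318 T − 5830.9
38065.9 = 1324.3142 T
T = 28.74 °C

T_f = 28.7 °C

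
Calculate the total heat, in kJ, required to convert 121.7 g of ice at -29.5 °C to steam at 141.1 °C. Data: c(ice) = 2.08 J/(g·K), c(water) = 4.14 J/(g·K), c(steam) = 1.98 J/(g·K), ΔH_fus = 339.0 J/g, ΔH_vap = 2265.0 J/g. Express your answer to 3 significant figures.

q1 (heat ice -29.5→0.0 °C): 121.7 × 2.08 × 29.5 = 7468 J
q2 (melt at 0 °C): 121.7 × 339.0 = 41256 J
q3 (heat water 0.0→100.0 °C): 121.7 × 4.14 × 100.0 = 50384 J
q4 (vaporize at 100 °C): 121.7 × 2265.0 = 275651 J
q5 (heat steam 100.0→141.1 °C): 121.7 × 1.98 × 41.1 = 9904 J
Total: 7468 + 41256 + 50384 + 275651 + 9904 = 384663 J = 385 kJ

q = 385 kJ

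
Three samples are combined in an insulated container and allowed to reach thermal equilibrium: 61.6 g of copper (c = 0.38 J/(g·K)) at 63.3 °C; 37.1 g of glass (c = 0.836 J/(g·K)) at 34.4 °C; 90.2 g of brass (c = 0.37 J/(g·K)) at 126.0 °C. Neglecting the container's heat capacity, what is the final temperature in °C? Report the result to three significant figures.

Σ mᵢcᵢ(T − Tᵢ) = 0  ⇒  T = Σ mᵢcᵢTᵢ / Σ mᵢcᵢ
Σ mᵢcᵢ = 61.6×0.38 + 37.1×0.836 + 90.2×0.37 = 87.7976
Σ mᵢcᵢTᵢ = 23.408×63.3 + 31.0156×34.4 + 33.374×126.0 = 6753.8
T = 6753.8 / 87.7976 = 76.92 °C

T_f = 76.9 °C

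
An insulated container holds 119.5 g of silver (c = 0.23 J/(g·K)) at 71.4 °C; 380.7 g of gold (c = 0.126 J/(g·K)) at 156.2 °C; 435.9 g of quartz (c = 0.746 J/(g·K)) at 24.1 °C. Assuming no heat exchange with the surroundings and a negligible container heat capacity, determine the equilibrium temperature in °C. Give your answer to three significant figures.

Σ mᵢcᵢ(T − Tᵢ) = 0  ⇒  T = Σ mᵢcᵢTᵢ / Σ mᵢcᵢ
Σ mᵢcᵢ = 119.5×0.23 + 380.7×0.126 + 435.9×0.746 = 400.6346
Σ mᵢcᵢTᵢ = 27.485×71.4 + 47.9682×156.2 + 325.1814×24.1 = 17292
T = 17292 / 400.6346 = 43.16 °C

T_f = 43.2 °C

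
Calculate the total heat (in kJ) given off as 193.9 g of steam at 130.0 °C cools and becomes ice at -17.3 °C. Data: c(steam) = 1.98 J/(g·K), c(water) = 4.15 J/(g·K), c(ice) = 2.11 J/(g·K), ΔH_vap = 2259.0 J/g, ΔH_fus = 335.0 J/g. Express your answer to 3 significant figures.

q = 602 kJ

q1 (cool steam 130.0→100 °C): 193.9 × 1.98 × 30.0 = 11518 J
q2 (condense at 100 °C): 193.9 × 2259.0 = 438020 J
q3 (cool water 100→0 °C): 193.9 × 4.15 × 100.0 = 80469 J
q4 (freeze at 0 °C): 193.9 × 335.0 = 64957 J
q5 (cool ice 0→-17.3 °C): 193.9 × 2.11 × 17.3 = 7078 J
Total: 11518 + 438020 + 80469 + 64957 + 7078 = 602042 J = 602 kJ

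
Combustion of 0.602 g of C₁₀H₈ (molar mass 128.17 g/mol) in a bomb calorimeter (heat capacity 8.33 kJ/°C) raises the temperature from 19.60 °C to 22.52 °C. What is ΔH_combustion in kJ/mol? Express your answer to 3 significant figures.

ΔT = 22.52 − 19.60 = 2.92 °C
q_cal = C_cal × ΔT = 8.33 × 2.92 = 24.3236 kJ
n = 0.602 / 128.17 = 0.004697 mol
q_rxn = −q_cal = -24.3236 kJ
ΔH = -24.3236 / 0.004697 = -5179 kJ/mol

ΔH = -5180 kJ/mol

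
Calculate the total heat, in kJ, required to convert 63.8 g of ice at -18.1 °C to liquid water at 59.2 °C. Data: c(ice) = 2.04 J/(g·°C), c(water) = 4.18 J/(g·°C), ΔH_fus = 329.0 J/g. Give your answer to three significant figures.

q = 39.1 kJ

q1 (heat ice -18.1→0.0 °C): 63.8 × 2.04 × 18.1 = 2356 J
q2 (melt at 0 °C): 63.8 × 329.0 = 20990 J
q3 (heat water 0.0→59.2 °C): 63.8 × 4.18 × 59.2 = 15788 J
Total: 2356 + 20990 + 15788 = 39134 J = 39.1 kJ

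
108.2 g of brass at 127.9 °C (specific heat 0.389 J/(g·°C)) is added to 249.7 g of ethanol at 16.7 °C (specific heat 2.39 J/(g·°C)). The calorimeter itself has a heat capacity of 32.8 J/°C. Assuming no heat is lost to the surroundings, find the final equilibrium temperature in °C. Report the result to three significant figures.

T_f = 23.7 °C

Heat lost by brass = heat gained by ethanol + calorimeter.
(108.2)(0.389)(127.9 − T) = [(249.7)(2.39) + 32.8](T − 16.7)
42.0898 (127.9 − T) = 629.583 (T − 16.7)
5383.3 − 42.0898 T = 629.583 T − 10514
15897.3 = 671.6728 T
T = 23.67 °C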